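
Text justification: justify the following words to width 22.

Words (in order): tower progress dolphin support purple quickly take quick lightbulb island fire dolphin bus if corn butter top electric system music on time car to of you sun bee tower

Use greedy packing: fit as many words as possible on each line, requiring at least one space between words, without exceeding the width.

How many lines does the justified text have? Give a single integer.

Line 1: ['tower', 'progress', 'dolphin'] (min_width=22, slack=0)
Line 2: ['support', 'purple', 'quickly'] (min_width=22, slack=0)
Line 3: ['take', 'quick', 'lightbulb'] (min_width=20, slack=2)
Line 4: ['island', 'fire', 'dolphin'] (min_width=19, slack=3)
Line 5: ['bus', 'if', 'corn', 'butter', 'top'] (min_width=22, slack=0)
Line 6: ['electric', 'system', 'music'] (min_width=21, slack=1)
Line 7: ['on', 'time', 'car', 'to', 'of', 'you'] (min_width=21, slack=1)
Line 8: ['sun', 'bee', 'tower'] (min_width=13, slack=9)
Total lines: 8

Answer: 8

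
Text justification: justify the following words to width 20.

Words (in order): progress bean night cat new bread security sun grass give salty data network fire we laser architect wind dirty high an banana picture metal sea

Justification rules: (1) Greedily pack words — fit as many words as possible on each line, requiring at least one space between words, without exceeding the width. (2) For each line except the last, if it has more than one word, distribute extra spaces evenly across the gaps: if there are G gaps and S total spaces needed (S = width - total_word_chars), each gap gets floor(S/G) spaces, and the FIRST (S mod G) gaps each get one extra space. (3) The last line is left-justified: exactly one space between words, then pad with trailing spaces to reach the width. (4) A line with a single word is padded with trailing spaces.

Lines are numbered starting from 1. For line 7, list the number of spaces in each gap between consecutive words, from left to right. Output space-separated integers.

Line 1: ['progress', 'bean', 'night'] (min_width=19, slack=1)
Line 2: ['cat', 'new', 'bread'] (min_width=13, slack=7)
Line 3: ['security', 'sun', 'grass'] (min_width=18, slack=2)
Line 4: ['give', 'salty', 'data'] (min_width=15, slack=5)
Line 5: ['network', 'fire', 'we'] (min_width=15, slack=5)
Line 6: ['laser', 'architect', 'wind'] (min_width=20, slack=0)
Line 7: ['dirty', 'high', 'an', 'banana'] (min_width=20, slack=0)
Line 8: ['picture', 'metal', 'sea'] (min_width=17, slack=3)

Answer: 1 1 1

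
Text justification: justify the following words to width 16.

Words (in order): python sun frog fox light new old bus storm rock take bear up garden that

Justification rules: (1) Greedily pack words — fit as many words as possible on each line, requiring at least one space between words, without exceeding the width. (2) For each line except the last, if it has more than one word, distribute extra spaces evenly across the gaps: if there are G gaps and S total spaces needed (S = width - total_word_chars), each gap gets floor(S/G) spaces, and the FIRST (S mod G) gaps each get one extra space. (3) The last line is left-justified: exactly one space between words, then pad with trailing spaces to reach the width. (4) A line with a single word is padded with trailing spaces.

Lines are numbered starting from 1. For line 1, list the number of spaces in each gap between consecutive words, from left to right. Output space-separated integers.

Line 1: ['python', 'sun', 'frog'] (min_width=15, slack=1)
Line 2: ['fox', 'light', 'new'] (min_width=13, slack=3)
Line 3: ['old', 'bus', 'storm'] (min_width=13, slack=3)
Line 4: ['rock', 'take', 'bear'] (min_width=14, slack=2)
Line 5: ['up', 'garden', 'that'] (min_width=14, slack=2)

Answer: 2 1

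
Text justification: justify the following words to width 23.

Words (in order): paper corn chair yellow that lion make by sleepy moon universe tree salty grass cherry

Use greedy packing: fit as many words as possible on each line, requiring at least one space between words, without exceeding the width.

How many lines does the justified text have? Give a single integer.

Line 1: ['paper', 'corn', 'chair', 'yellow'] (min_width=23, slack=0)
Line 2: ['that', 'lion', 'make', 'by'] (min_width=17, slack=6)
Line 3: ['sleepy', 'moon', 'universe'] (min_width=20, slack=3)
Line 4: ['tree', 'salty', 'grass', 'cherry'] (min_width=23, slack=0)
Total lines: 4

Answer: 4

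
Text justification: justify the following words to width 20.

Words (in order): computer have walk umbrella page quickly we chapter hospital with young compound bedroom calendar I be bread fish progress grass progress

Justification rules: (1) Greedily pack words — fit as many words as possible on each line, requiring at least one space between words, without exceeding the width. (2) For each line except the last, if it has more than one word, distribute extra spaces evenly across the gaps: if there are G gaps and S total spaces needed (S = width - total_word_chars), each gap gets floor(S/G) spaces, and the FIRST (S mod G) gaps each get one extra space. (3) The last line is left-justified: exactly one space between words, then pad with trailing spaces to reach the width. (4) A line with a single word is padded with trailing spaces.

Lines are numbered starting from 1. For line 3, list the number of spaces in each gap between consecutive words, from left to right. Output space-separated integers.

Answer: 2 2

Derivation:
Line 1: ['computer', 'have', 'walk'] (min_width=18, slack=2)
Line 2: ['umbrella', 'page'] (min_width=13, slack=7)
Line 3: ['quickly', 'we', 'chapter'] (min_width=18, slack=2)
Line 4: ['hospital', 'with', 'young'] (min_width=19, slack=1)
Line 5: ['compound', 'bedroom'] (min_width=16, slack=4)
Line 6: ['calendar', 'I', 'be', 'bread'] (min_width=19, slack=1)
Line 7: ['fish', 'progress', 'grass'] (min_width=19, slack=1)
Line 8: ['progress'] (min_width=8, slack=12)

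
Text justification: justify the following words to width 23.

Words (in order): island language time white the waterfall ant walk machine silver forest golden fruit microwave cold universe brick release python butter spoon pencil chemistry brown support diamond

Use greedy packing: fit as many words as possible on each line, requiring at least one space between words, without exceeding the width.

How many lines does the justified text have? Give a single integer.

Line 1: ['island', 'language', 'time'] (min_width=20, slack=3)
Line 2: ['white', 'the', 'waterfall', 'ant'] (min_width=23, slack=0)
Line 3: ['walk', 'machine', 'silver'] (min_width=19, slack=4)
Line 4: ['forest', 'golden', 'fruit'] (min_width=19, slack=4)
Line 5: ['microwave', 'cold', 'universe'] (min_width=23, slack=0)
Line 6: ['brick', 'release', 'python'] (min_width=20, slack=3)
Line 7: ['butter', 'spoon', 'pencil'] (min_width=19, slack=4)
Line 8: ['chemistry', 'brown', 'support'] (min_width=23, slack=0)
Line 9: ['diamond'] (min_width=7, slack=16)
Total lines: 9

Answer: 9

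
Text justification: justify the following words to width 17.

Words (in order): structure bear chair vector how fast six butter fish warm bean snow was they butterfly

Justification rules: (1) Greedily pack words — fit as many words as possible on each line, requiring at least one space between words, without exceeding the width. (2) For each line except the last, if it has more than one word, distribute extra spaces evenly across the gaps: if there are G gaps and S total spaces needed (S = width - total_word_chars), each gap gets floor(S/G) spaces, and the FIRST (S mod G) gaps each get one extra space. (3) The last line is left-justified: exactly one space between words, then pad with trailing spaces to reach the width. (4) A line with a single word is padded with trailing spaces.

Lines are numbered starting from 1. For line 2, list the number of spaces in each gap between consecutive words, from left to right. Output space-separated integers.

Line 1: ['structure', 'bear'] (min_width=14, slack=3)
Line 2: ['chair', 'vector', 'how'] (min_width=16, slack=1)
Line 3: ['fast', 'six', 'butter'] (min_width=15, slack=2)
Line 4: ['fish', 'warm', 'bean'] (min_width=14, slack=3)
Line 5: ['snow', 'was', 'they'] (min_width=13, slack=4)
Line 6: ['butterfly'] (min_width=9, slack=8)

Answer: 2 1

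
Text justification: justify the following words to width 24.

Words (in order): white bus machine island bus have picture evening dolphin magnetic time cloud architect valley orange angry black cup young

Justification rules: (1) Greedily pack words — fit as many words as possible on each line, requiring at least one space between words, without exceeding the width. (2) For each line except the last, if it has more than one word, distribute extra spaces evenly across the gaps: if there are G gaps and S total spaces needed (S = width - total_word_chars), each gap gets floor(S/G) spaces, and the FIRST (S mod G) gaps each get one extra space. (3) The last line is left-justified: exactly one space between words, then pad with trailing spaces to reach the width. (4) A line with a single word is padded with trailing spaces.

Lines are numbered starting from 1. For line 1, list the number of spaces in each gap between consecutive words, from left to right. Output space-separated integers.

Line 1: ['white', 'bus', 'machine', 'island'] (min_width=24, slack=0)
Line 2: ['bus', 'have', 'picture', 'evening'] (min_width=24, slack=0)
Line 3: ['dolphin', 'magnetic', 'time'] (min_width=21, slack=3)
Line 4: ['cloud', 'architect', 'valley'] (min_width=22, slack=2)
Line 5: ['orange', 'angry', 'black', 'cup'] (min_width=22, slack=2)
Line 6: ['young'] (min_width=5, slack=19)

Answer: 1 1 1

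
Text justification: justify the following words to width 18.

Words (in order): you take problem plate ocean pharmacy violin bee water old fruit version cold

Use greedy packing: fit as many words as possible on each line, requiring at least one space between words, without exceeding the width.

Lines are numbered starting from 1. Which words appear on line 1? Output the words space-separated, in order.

Line 1: ['you', 'take', 'problem'] (min_width=16, slack=2)
Line 2: ['plate', 'ocean'] (min_width=11, slack=7)
Line 3: ['pharmacy', 'violin'] (min_width=15, slack=3)
Line 4: ['bee', 'water', 'old'] (min_width=13, slack=5)
Line 5: ['fruit', 'version', 'cold'] (min_width=18, slack=0)

Answer: you take problem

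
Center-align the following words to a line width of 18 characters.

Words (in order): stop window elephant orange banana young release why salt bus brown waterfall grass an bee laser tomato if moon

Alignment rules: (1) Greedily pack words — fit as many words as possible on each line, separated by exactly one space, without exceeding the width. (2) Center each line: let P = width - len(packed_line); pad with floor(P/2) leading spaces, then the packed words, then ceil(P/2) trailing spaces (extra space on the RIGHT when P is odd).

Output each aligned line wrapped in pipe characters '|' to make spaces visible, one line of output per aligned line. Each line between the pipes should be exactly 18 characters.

Answer: |   stop window    |
| elephant orange  |
|   banana young   |
| release why salt |
|    bus brown     |
|waterfall grass an|
| bee laser tomato |
|     if moon      |

Derivation:
Line 1: ['stop', 'window'] (min_width=11, slack=7)
Line 2: ['elephant', 'orange'] (min_width=15, slack=3)
Line 3: ['banana', 'young'] (min_width=12, slack=6)
Line 4: ['release', 'why', 'salt'] (min_width=16, slack=2)
Line 5: ['bus', 'brown'] (min_width=9, slack=9)
Line 6: ['waterfall', 'grass', 'an'] (min_width=18, slack=0)
Line 7: ['bee', 'laser', 'tomato'] (min_width=16, slack=2)
Line 8: ['if', 'moon'] (min_width=7, slack=11)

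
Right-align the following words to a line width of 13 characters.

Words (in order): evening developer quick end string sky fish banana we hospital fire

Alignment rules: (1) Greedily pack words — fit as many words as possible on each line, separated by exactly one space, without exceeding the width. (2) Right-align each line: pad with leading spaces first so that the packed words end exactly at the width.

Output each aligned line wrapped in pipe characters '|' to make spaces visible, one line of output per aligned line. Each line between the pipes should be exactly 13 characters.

Line 1: ['evening'] (min_width=7, slack=6)
Line 2: ['developer'] (min_width=9, slack=4)
Line 3: ['quick', 'end'] (min_width=9, slack=4)
Line 4: ['string', 'sky'] (min_width=10, slack=3)
Line 5: ['fish', 'banana'] (min_width=11, slack=2)
Line 6: ['we', 'hospital'] (min_width=11, slack=2)
Line 7: ['fire'] (min_width=4, slack=9)

Answer: |      evening|
|    developer|
|    quick end|
|   string sky|
|  fish banana|
|  we hospital|
|         fire|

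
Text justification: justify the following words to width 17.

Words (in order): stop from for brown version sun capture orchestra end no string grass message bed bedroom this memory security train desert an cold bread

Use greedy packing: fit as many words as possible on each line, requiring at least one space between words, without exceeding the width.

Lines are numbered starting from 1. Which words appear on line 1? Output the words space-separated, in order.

Line 1: ['stop', 'from', 'for'] (min_width=13, slack=4)
Line 2: ['brown', 'version', 'sun'] (min_width=17, slack=0)
Line 3: ['capture', 'orchestra'] (min_width=17, slack=0)
Line 4: ['end', 'no', 'string'] (min_width=13, slack=4)
Line 5: ['grass', 'message', 'bed'] (min_width=17, slack=0)
Line 6: ['bedroom', 'this'] (min_width=12, slack=5)
Line 7: ['memory', 'security'] (min_width=15, slack=2)
Line 8: ['train', 'desert', 'an'] (min_width=15, slack=2)
Line 9: ['cold', 'bread'] (min_width=10, slack=7)

Answer: stop from for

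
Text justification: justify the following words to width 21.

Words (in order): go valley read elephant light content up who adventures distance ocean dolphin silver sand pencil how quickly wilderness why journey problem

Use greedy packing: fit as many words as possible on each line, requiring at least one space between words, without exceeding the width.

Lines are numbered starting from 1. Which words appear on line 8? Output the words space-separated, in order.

Line 1: ['go', 'valley', 'read'] (min_width=14, slack=7)
Line 2: ['elephant', 'light'] (min_width=14, slack=7)
Line 3: ['content', 'up', 'who'] (min_width=14, slack=7)
Line 4: ['adventures', 'distance'] (min_width=19, slack=2)
Line 5: ['ocean', 'dolphin', 'silver'] (min_width=20, slack=1)
Line 6: ['sand', 'pencil', 'how'] (min_width=15, slack=6)
Line 7: ['quickly', 'wilderness'] (min_width=18, slack=3)
Line 8: ['why', 'journey', 'problem'] (min_width=19, slack=2)

Answer: why journey problem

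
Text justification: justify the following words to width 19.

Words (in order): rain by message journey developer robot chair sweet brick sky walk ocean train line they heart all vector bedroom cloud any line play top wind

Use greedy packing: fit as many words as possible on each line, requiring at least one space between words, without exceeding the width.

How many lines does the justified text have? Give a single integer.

Line 1: ['rain', 'by', 'message'] (min_width=15, slack=4)
Line 2: ['journey', 'developer'] (min_width=17, slack=2)
Line 3: ['robot', 'chair', 'sweet'] (min_width=17, slack=2)
Line 4: ['brick', 'sky', 'walk'] (min_width=14, slack=5)
Line 5: ['ocean', 'train', 'line'] (min_width=16, slack=3)
Line 6: ['they', 'heart', 'all'] (min_width=14, slack=5)
Line 7: ['vector', 'bedroom'] (min_width=14, slack=5)
Line 8: ['cloud', 'any', 'line', 'play'] (min_width=19, slack=0)
Line 9: ['top', 'wind'] (min_width=8, slack=11)
Total lines: 9

Answer: 9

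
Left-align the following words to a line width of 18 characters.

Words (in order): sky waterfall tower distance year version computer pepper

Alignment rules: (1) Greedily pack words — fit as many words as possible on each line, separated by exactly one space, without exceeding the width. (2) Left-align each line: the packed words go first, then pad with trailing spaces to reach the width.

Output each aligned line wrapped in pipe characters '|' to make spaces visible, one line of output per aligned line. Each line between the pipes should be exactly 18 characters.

Line 1: ['sky', 'waterfall'] (min_width=13, slack=5)
Line 2: ['tower', 'distance'] (min_width=14, slack=4)
Line 3: ['year', 'version'] (min_width=12, slack=6)
Line 4: ['computer', 'pepper'] (min_width=15, slack=3)

Answer: |sky waterfall     |
|tower distance    |
|year version      |
|computer pepper   |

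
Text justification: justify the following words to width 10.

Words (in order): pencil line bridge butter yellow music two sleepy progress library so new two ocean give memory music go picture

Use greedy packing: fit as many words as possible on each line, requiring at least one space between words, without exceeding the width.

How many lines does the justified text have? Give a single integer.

Line 1: ['pencil'] (min_width=6, slack=4)
Line 2: ['line'] (min_width=4, slack=6)
Line 3: ['bridge'] (min_width=6, slack=4)
Line 4: ['butter'] (min_width=6, slack=4)
Line 5: ['yellow'] (min_width=6, slack=4)
Line 6: ['music', 'two'] (min_width=9, slack=1)
Line 7: ['sleepy'] (min_width=6, slack=4)
Line 8: ['progress'] (min_width=8, slack=2)
Line 9: ['library', 'so'] (min_width=10, slack=0)
Line 10: ['new', 'two'] (min_width=7, slack=3)
Line 11: ['ocean', 'give'] (min_width=10, slack=0)
Line 12: ['memory'] (min_width=6, slack=4)
Line 13: ['music', 'go'] (min_width=8, slack=2)
Line 14: ['picture'] (min_width=7, slack=3)
Total lines: 14

Answer: 14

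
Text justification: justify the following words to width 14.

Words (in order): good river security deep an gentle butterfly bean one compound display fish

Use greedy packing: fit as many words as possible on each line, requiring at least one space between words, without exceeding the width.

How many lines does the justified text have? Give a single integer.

Line 1: ['good', 'river'] (min_width=10, slack=4)
Line 2: ['security', 'deep'] (min_width=13, slack=1)
Line 3: ['an', 'gentle'] (min_width=9, slack=5)
Line 4: ['butterfly', 'bean'] (min_width=14, slack=0)
Line 5: ['one', 'compound'] (min_width=12, slack=2)
Line 6: ['display', 'fish'] (min_width=12, slack=2)
Total lines: 6

Answer: 6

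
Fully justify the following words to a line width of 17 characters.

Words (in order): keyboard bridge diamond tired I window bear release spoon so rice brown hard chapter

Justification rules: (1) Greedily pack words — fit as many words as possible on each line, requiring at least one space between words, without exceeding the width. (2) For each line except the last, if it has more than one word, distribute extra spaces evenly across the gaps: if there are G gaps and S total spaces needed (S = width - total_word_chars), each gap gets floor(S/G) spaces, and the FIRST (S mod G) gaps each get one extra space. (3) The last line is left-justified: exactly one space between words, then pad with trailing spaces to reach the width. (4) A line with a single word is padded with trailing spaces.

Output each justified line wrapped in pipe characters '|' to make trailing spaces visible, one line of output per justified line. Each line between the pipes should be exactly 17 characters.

Line 1: ['keyboard', 'bridge'] (min_width=15, slack=2)
Line 2: ['diamond', 'tired', 'I'] (min_width=15, slack=2)
Line 3: ['window', 'bear'] (min_width=11, slack=6)
Line 4: ['release', 'spoon', 'so'] (min_width=16, slack=1)
Line 5: ['rice', 'brown', 'hard'] (min_width=15, slack=2)
Line 6: ['chapter'] (min_width=7, slack=10)

Answer: |keyboard   bridge|
|diamond  tired  I|
|window       bear|
|release  spoon so|
|rice  brown  hard|
|chapter          |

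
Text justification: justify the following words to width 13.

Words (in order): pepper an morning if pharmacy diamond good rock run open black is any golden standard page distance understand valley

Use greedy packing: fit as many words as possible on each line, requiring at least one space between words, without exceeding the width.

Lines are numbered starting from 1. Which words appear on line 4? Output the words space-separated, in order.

Line 1: ['pepper', 'an'] (min_width=9, slack=4)
Line 2: ['morning', 'if'] (min_width=10, slack=3)
Line 3: ['pharmacy'] (min_width=8, slack=5)
Line 4: ['diamond', 'good'] (min_width=12, slack=1)
Line 5: ['rock', 'run', 'open'] (min_width=13, slack=0)
Line 6: ['black', 'is', 'any'] (min_width=12, slack=1)
Line 7: ['golden'] (min_width=6, slack=7)
Line 8: ['standard', 'page'] (min_width=13, slack=0)
Line 9: ['distance'] (min_width=8, slack=5)
Line 10: ['understand'] (min_width=10, slack=3)
Line 11: ['valley'] (min_width=6, slack=7)

Answer: diamond good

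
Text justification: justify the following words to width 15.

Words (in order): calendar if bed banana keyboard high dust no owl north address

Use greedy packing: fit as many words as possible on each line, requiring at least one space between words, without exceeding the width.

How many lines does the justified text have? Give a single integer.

Answer: 5

Derivation:
Line 1: ['calendar', 'if', 'bed'] (min_width=15, slack=0)
Line 2: ['banana', 'keyboard'] (min_width=15, slack=0)
Line 3: ['high', 'dust', 'no'] (min_width=12, slack=3)
Line 4: ['owl', 'north'] (min_width=9, slack=6)
Line 5: ['address'] (min_width=7, slack=8)
Total lines: 5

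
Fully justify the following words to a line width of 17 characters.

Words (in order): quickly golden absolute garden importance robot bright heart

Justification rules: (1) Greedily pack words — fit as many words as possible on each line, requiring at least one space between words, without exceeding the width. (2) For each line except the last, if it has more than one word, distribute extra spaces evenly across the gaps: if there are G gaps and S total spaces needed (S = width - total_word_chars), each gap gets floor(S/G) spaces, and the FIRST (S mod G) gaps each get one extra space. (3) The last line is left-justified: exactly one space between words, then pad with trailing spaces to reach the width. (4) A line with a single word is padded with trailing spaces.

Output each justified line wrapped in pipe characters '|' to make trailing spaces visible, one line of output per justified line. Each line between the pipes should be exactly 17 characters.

Line 1: ['quickly', 'golden'] (min_width=14, slack=3)
Line 2: ['absolute', 'garden'] (min_width=15, slack=2)
Line 3: ['importance', 'robot'] (min_width=16, slack=1)
Line 4: ['bright', 'heart'] (min_width=12, slack=5)

Answer: |quickly    golden|
|absolute   garden|
|importance  robot|
|bright heart     |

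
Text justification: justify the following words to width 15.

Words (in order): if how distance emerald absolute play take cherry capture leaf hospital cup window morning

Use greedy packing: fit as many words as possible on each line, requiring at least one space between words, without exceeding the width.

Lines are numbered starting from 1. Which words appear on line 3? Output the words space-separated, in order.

Answer: absolute play

Derivation:
Line 1: ['if', 'how', 'distance'] (min_width=15, slack=0)
Line 2: ['emerald'] (min_width=7, slack=8)
Line 3: ['absolute', 'play'] (min_width=13, slack=2)
Line 4: ['take', 'cherry'] (min_width=11, slack=4)
Line 5: ['capture', 'leaf'] (min_width=12, slack=3)
Line 6: ['hospital', 'cup'] (min_width=12, slack=3)
Line 7: ['window', 'morning'] (min_width=14, slack=1)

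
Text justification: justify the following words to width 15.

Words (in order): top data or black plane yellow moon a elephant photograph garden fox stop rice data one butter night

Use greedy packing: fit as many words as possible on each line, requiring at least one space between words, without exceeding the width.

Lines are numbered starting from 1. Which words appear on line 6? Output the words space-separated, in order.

Answer: garden fox stop

Derivation:
Line 1: ['top', 'data', 'or'] (min_width=11, slack=4)
Line 2: ['black', 'plane'] (min_width=11, slack=4)
Line 3: ['yellow', 'moon', 'a'] (min_width=13, slack=2)
Line 4: ['elephant'] (min_width=8, slack=7)
Line 5: ['photograph'] (min_width=10, slack=5)
Line 6: ['garden', 'fox', 'stop'] (min_width=15, slack=0)
Line 7: ['rice', 'data', 'one'] (min_width=13, slack=2)
Line 8: ['butter', 'night'] (min_width=12, slack=3)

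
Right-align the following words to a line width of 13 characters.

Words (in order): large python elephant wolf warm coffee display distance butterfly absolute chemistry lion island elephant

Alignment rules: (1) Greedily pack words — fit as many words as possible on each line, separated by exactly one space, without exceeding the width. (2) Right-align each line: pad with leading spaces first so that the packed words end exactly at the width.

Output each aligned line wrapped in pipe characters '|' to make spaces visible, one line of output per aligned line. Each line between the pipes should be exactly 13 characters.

Line 1: ['large', 'python'] (min_width=12, slack=1)
Line 2: ['elephant', 'wolf'] (min_width=13, slack=0)
Line 3: ['warm', 'coffee'] (min_width=11, slack=2)
Line 4: ['display'] (min_width=7, slack=6)
Line 5: ['distance'] (min_width=8, slack=5)
Line 6: ['butterfly'] (min_width=9, slack=4)
Line 7: ['absolute'] (min_width=8, slack=5)
Line 8: ['chemistry'] (min_width=9, slack=4)
Line 9: ['lion', 'island'] (min_width=11, slack=2)
Line 10: ['elephant'] (min_width=8, slack=5)

Answer: | large python|
|elephant wolf|
|  warm coffee|
|      display|
|     distance|
|    butterfly|
|     absolute|
|    chemistry|
|  lion island|
|     elephant|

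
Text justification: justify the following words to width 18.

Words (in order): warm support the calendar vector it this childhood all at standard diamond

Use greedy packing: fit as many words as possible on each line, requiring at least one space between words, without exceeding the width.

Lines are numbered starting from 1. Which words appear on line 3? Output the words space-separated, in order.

Answer: this childhood all

Derivation:
Line 1: ['warm', 'support', 'the'] (min_width=16, slack=2)
Line 2: ['calendar', 'vector', 'it'] (min_width=18, slack=0)
Line 3: ['this', 'childhood', 'all'] (min_width=18, slack=0)
Line 4: ['at', 'standard'] (min_width=11, slack=7)
Line 5: ['diamond'] (min_width=7, slack=11)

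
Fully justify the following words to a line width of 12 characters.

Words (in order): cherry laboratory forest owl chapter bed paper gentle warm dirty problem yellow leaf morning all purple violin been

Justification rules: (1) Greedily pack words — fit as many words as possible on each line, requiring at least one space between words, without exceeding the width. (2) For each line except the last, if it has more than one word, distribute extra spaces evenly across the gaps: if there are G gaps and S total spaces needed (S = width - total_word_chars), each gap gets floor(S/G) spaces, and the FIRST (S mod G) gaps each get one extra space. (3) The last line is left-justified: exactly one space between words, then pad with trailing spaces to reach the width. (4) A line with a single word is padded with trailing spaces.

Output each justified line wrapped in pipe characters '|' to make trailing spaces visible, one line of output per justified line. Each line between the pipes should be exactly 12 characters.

Answer: |cherry      |
|laboratory  |
|forest   owl|
|chapter  bed|
|paper gentle|
|warm   dirty|
|problem     |
|yellow  leaf|
|morning  all|
|purple      |
|violin been |

Derivation:
Line 1: ['cherry'] (min_width=6, slack=6)
Line 2: ['laboratory'] (min_width=10, slack=2)
Line 3: ['forest', 'owl'] (min_width=10, slack=2)
Line 4: ['chapter', 'bed'] (min_width=11, slack=1)
Line 5: ['paper', 'gentle'] (min_width=12, slack=0)
Line 6: ['warm', 'dirty'] (min_width=10, slack=2)
Line 7: ['problem'] (min_width=7, slack=5)
Line 8: ['yellow', 'leaf'] (min_width=11, slack=1)
Line 9: ['morning', 'all'] (min_width=11, slack=1)
Line 10: ['purple'] (min_width=6, slack=6)
Line 11: ['violin', 'been'] (min_width=11, slack=1)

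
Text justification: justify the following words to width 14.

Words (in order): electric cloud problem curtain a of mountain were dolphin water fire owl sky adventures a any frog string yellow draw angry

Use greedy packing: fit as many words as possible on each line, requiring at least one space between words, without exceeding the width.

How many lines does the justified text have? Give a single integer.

Answer: 10

Derivation:
Line 1: ['electric', 'cloud'] (min_width=14, slack=0)
Line 2: ['problem'] (min_width=7, slack=7)
Line 3: ['curtain', 'a', 'of'] (min_width=12, slack=2)
Line 4: ['mountain', 'were'] (min_width=13, slack=1)
Line 5: ['dolphin', 'water'] (min_width=13, slack=1)
Line 6: ['fire', 'owl', 'sky'] (min_width=12, slack=2)
Line 7: ['adventures', 'a'] (min_width=12, slack=2)
Line 8: ['any', 'frog'] (min_width=8, slack=6)
Line 9: ['string', 'yellow'] (min_width=13, slack=1)
Line 10: ['draw', 'angry'] (min_width=10, slack=4)
Total lines: 10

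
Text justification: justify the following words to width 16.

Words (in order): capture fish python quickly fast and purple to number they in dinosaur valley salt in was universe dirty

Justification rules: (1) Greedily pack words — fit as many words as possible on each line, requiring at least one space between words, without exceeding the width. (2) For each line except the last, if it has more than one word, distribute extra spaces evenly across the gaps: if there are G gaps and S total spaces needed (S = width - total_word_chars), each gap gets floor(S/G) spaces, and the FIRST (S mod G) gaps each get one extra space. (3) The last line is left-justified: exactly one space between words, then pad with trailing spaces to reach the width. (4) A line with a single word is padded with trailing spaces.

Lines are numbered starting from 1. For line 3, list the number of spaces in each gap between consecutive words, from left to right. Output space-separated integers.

Answer: 2 1

Derivation:
Line 1: ['capture', 'fish'] (min_width=12, slack=4)
Line 2: ['python', 'quickly'] (min_width=14, slack=2)
Line 3: ['fast', 'and', 'purple'] (min_width=15, slack=1)
Line 4: ['to', 'number', 'they'] (min_width=14, slack=2)
Line 5: ['in', 'dinosaur'] (min_width=11, slack=5)
Line 6: ['valley', 'salt', 'in'] (min_width=14, slack=2)
Line 7: ['was', 'universe'] (min_width=12, slack=4)
Line 8: ['dirty'] (min_width=5, slack=11)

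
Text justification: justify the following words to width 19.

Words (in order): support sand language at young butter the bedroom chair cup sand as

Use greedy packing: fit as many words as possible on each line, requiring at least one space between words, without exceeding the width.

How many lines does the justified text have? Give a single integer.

Line 1: ['support', 'sand'] (min_width=12, slack=7)
Line 2: ['language', 'at', 'young'] (min_width=17, slack=2)
Line 3: ['butter', 'the', 'bedroom'] (min_width=18, slack=1)
Line 4: ['chair', 'cup', 'sand', 'as'] (min_width=17, slack=2)
Total lines: 4

Answer: 4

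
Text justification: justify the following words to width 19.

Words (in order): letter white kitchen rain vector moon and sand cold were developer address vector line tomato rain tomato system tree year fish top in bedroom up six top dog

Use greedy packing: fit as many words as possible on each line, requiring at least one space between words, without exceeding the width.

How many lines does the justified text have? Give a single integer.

Line 1: ['letter', 'white'] (min_width=12, slack=7)
Line 2: ['kitchen', 'rain', 'vector'] (min_width=19, slack=0)
Line 3: ['moon', 'and', 'sand', 'cold'] (min_width=18, slack=1)
Line 4: ['were', 'developer'] (min_width=14, slack=5)
Line 5: ['address', 'vector', 'line'] (min_width=19, slack=0)
Line 6: ['tomato', 'rain', 'tomato'] (min_width=18, slack=1)
Line 7: ['system', 'tree', 'year'] (min_width=16, slack=3)
Line 8: ['fish', 'top', 'in', 'bedroom'] (min_width=19, slack=0)
Line 9: ['up', 'six', 'top', 'dog'] (min_width=14, slack=5)
Total lines: 9

Answer: 9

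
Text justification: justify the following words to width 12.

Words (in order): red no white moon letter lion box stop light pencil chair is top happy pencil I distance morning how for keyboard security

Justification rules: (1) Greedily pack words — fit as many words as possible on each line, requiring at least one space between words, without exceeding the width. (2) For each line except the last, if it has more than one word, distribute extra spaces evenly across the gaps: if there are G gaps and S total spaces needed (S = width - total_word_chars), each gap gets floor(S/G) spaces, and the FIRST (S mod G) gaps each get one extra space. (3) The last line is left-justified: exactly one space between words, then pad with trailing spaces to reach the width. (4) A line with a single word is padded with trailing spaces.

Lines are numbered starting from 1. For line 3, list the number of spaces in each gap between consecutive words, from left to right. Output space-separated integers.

Answer: 5

Derivation:
Line 1: ['red', 'no', 'white'] (min_width=12, slack=0)
Line 2: ['moon', 'letter'] (min_width=11, slack=1)
Line 3: ['lion', 'box'] (min_width=8, slack=4)
Line 4: ['stop', 'light'] (min_width=10, slack=2)
Line 5: ['pencil', 'chair'] (min_width=12, slack=0)
Line 6: ['is', 'top', 'happy'] (min_width=12, slack=0)
Line 7: ['pencil', 'I'] (min_width=8, slack=4)
Line 8: ['distance'] (min_width=8, slack=4)
Line 9: ['morning', 'how'] (min_width=11, slack=1)
Line 10: ['for', 'keyboard'] (min_width=12, slack=0)
Line 11: ['security'] (min_width=8, slack=4)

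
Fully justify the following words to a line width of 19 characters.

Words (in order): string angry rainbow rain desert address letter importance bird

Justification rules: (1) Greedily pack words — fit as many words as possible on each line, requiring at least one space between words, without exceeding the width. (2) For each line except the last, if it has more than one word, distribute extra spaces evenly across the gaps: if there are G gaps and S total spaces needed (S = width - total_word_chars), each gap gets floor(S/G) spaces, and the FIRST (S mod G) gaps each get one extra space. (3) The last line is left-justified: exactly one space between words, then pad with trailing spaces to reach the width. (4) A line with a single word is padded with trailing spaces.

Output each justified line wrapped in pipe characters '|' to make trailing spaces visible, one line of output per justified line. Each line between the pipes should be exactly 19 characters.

Line 1: ['string', 'angry'] (min_width=12, slack=7)
Line 2: ['rainbow', 'rain', 'desert'] (min_width=19, slack=0)
Line 3: ['address', 'letter'] (min_width=14, slack=5)
Line 4: ['importance', 'bird'] (min_width=15, slack=4)

Answer: |string        angry|
|rainbow rain desert|
|address      letter|
|importance bird    |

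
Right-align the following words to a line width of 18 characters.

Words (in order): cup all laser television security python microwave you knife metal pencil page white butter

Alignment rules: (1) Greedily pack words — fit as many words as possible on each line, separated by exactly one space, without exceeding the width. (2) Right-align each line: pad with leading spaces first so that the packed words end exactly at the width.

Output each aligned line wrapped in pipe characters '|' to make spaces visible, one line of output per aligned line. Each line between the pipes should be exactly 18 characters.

Answer: |     cup all laser|
|        television|
|   security python|
|     microwave you|
|knife metal pencil|
| page white butter|

Derivation:
Line 1: ['cup', 'all', 'laser'] (min_width=13, slack=5)
Line 2: ['television'] (min_width=10, slack=8)
Line 3: ['security', 'python'] (min_width=15, slack=3)
Line 4: ['microwave', 'you'] (min_width=13, slack=5)
Line 5: ['knife', 'metal', 'pencil'] (min_width=18, slack=0)
Line 6: ['page', 'white', 'butter'] (min_width=17, slack=1)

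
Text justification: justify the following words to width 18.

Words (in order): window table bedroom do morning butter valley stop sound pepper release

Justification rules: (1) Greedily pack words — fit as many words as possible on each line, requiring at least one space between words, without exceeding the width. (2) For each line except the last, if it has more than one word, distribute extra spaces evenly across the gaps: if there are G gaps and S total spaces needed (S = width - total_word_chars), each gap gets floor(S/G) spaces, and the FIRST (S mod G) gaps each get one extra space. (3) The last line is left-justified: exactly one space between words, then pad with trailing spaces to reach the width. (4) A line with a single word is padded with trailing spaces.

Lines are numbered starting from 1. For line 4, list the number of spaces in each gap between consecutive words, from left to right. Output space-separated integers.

Answer: 7

Derivation:
Line 1: ['window', 'table'] (min_width=12, slack=6)
Line 2: ['bedroom', 'do', 'morning'] (min_width=18, slack=0)
Line 3: ['butter', 'valley', 'stop'] (min_width=18, slack=0)
Line 4: ['sound', 'pepper'] (min_width=12, slack=6)
Line 5: ['release'] (min_width=7, slack=11)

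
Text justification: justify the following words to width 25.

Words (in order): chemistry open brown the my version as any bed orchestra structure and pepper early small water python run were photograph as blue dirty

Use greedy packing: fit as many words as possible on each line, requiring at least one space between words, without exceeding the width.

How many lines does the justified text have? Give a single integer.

Line 1: ['chemistry', 'open', 'brown', 'the'] (min_width=24, slack=1)
Line 2: ['my', 'version', 'as', 'any', 'bed'] (min_width=21, slack=4)
Line 3: ['orchestra', 'structure', 'and'] (min_width=23, slack=2)
Line 4: ['pepper', 'early', 'small', 'water'] (min_width=24, slack=1)
Line 5: ['python', 'run', 'were'] (min_width=15, slack=10)
Line 6: ['photograph', 'as', 'blue', 'dirty'] (min_width=24, slack=1)
Total lines: 6

Answer: 6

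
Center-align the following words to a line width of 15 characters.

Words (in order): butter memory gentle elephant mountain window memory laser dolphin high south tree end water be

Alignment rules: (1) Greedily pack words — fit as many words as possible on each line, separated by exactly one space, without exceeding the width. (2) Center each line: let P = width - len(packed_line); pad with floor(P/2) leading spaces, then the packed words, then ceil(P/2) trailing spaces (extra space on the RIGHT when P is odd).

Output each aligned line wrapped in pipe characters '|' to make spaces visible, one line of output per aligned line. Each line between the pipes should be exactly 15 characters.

Answer: | butter memory |
|gentle elephant|
|mountain window|
| memory laser  |
| dolphin high  |
|south tree end |
|   water be    |

Derivation:
Line 1: ['butter', 'memory'] (min_width=13, slack=2)
Line 2: ['gentle', 'elephant'] (min_width=15, slack=0)
Line 3: ['mountain', 'window'] (min_width=15, slack=0)
Line 4: ['memory', 'laser'] (min_width=12, slack=3)
Line 5: ['dolphin', 'high'] (min_width=12, slack=3)
Line 6: ['south', 'tree', 'end'] (min_width=14, slack=1)
Line 7: ['water', 'be'] (min_width=8, slack=7)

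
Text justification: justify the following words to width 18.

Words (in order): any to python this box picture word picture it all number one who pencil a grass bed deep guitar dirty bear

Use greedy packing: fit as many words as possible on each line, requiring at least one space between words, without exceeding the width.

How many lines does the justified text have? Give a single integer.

Line 1: ['any', 'to', 'python', 'this'] (min_width=18, slack=0)
Line 2: ['box', 'picture', 'word'] (min_width=16, slack=2)
Line 3: ['picture', 'it', 'all'] (min_width=14, slack=4)
Line 4: ['number', 'one', 'who'] (min_width=14, slack=4)
Line 5: ['pencil', 'a', 'grass', 'bed'] (min_width=18, slack=0)
Line 6: ['deep', 'guitar', 'dirty'] (min_width=17, slack=1)
Line 7: ['bear'] (min_width=4, slack=14)
Total lines: 7

Answer: 7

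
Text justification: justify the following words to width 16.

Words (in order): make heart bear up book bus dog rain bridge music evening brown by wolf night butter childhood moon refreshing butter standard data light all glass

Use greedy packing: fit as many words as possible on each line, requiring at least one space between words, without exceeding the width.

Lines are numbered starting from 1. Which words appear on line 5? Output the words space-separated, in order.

Line 1: ['make', 'heart', 'bear'] (min_width=15, slack=1)
Line 2: ['up', 'book', 'bus', 'dog'] (min_width=15, slack=1)
Line 3: ['rain', 'bridge'] (min_width=11, slack=5)
Line 4: ['music', 'evening'] (min_width=13, slack=3)
Line 5: ['brown', 'by', 'wolf'] (min_width=13, slack=3)
Line 6: ['night', 'butter'] (min_width=12, slack=4)
Line 7: ['childhood', 'moon'] (min_width=14, slack=2)
Line 8: ['refreshing'] (min_width=10, slack=6)
Line 9: ['butter', 'standard'] (min_width=15, slack=1)
Line 10: ['data', 'light', 'all'] (min_width=14, slack=2)
Line 11: ['glass'] (min_width=5, slack=11)

Answer: brown by wolf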